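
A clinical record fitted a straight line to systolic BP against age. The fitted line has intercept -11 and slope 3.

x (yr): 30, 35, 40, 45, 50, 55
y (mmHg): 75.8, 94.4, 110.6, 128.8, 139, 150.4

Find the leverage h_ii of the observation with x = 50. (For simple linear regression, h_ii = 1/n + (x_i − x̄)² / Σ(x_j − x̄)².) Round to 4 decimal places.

h = 0.2952

x̄ = (30 + 35 + 40 + 45 + 50 + 55)/6 = 42.5
Σ(x − x̄)² = 156.25 + 56.25 + 6.25 + 6.25 + 56.25 + 156.25 = 437.5
h = 1/6 + (7.5)²/437.5 = 0.166667 + 0.128571 = 0.2952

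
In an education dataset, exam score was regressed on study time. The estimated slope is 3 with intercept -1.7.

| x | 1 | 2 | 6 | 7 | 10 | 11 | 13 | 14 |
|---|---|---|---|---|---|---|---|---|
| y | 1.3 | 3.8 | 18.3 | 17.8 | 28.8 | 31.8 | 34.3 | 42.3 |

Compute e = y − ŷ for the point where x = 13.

ŷ = -1.7 + 3·13 = 37.3
e = 34.3 − 37.3 = -3

e = -3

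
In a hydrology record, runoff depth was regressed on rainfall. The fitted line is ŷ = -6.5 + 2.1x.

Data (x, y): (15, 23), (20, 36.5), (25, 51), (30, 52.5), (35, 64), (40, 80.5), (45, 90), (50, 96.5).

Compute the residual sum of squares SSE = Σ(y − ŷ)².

SSE = 72

x=15: ŷ = -6.5 + 2.1·15 = 25; e = 23 − 25 = -2
x=20: ŷ = -6.5 + 2.1·20 = 35.5; e = 36.5 − 35.5 = 1
x=25: ŷ = -6.5 + 2.1·25 = 46; e = 51 − 46 = 5
x=30: ŷ = -6.5 + 2.1·30 = 56.5; e = 52.5 − 56.5 = -4
x=35: ŷ = -6.5 + 2.1·35 = 67; e = 64 − 67 = -3
x=40: ŷ = -6.5 + 2.1·40 = 77.5; e = 80.5 − 77.5 = 3
x=45: ŷ = -6.5 + 2.1·45 = 88; e = 90 − 88 = 2
x=50: ŷ = -6.5 + 2.1·50 = 98.5; e = 96.5 − 98.5 = -2
SSE = 4 + 1 + 25 + 16 + 9 + 9 + 4 + 4 = 72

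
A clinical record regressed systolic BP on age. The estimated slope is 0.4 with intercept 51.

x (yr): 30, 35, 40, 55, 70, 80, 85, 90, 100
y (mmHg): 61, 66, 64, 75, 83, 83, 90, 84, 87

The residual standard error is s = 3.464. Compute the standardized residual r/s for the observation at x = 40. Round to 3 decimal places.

ŷ = 51 + 0.4·40 = 67
r = 64 − 67 = -3
r/s = -3 / 3.464 = -0.866

-0.866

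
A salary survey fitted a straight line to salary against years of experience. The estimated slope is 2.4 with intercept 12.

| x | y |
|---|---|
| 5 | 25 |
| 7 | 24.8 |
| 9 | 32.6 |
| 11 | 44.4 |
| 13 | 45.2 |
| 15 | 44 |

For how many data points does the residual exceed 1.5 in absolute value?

x=5: ŷ = 12 + 2.4·5 = 24; r = 25 − 24 = 1
x=7: ŷ = 12 + 2.4·7 = 28.8; r = 24.8 − 28.8 = -4
x=9: ŷ = 12 + 2.4·9 = 33.6; r = 32.6 − 33.6 = -1
x=11: ŷ = 12 + 2.4·11 = 38.4; r = 44.4 − 38.4 = 6
x=13: ŷ = 12 + 2.4·13 = 43.2; r = 45.2 − 43.2 = 2
x=15: ŷ = 12 + 2.4·15 = 48; r = 44 − 48 = -4
|r| > 1.5: x=7 (|r|=4), x=11 (|r|=6), x=13 (|r|=2), x=15 (|r|=4) → 4

4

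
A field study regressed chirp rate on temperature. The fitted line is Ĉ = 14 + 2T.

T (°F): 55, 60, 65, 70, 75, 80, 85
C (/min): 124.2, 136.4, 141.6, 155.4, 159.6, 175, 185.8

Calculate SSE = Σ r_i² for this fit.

T=55: Ĉ = 14 + 2·55 = 124; r = 124.2 − 124 = 0.2
T=60: Ĉ = 14 + 2·60 = 134; r = 136.4 − 134 = 2.4
T=65: Ĉ = 14 + 2·65 = 144; r = 141.6 − 144 = -2.4
T=70: Ĉ = 14 + 2·70 = 154; r = 155.4 − 154 = 1.4
T=75: Ĉ = 14 + 2·75 = 164; r = 159.6 − 164 = -4.4
T=80: Ĉ = 14 + 2·80 = 174; r = 175 − 174 = 1
T=85: Ĉ = 14 + 2·85 = 184; r = 185.8 − 184 = 1.8
SSE = 0.04 + 5.76 + 5.76 + 1.96 + 19.36 + 1 + 3.24 = 37.12

SSE = 37.12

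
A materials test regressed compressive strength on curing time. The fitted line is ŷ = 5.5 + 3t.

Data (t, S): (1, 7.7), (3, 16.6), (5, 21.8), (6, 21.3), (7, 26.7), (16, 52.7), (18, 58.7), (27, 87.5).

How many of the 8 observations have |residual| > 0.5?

t=1: ŷ = 5.5 + 3·1 = 8.5; e = 7.7 − 8.5 = -0.8
t=3: ŷ = 5.5 + 3·3 = 14.5; e = 16.6 − 14.5 = 2.1
t=5: ŷ = 5.5 + 3·5 = 20.5; e = 21.8 − 20.5 = 1.3
t=6: ŷ = 5.5 + 3·6 = 23.5; e = 21.3 − 23.5 = -2.2
t=7: ŷ = 5.5 + 3·7 = 26.5; e = 26.7 − 26.5 = 0.2
t=16: ŷ = 5.5 + 3·16 = 53.5; e = 52.7 − 53.5 = -0.8
t=18: ŷ = 5.5 + 3·18 = 59.5; e = 58.7 − 59.5 = -0.8
t=27: ŷ = 5.5 + 3·27 = 86.5; e = 87.5 − 86.5 = 1
|e| > 0.5: t=1 (|e|=0.8), t=3 (|e|=2.1), t=5 (|e|=1.3), t=6 (|e|=2.2), t=16 (|e|=0.8), t=18 (|e|=0.8), t=27 (|e|=1) → 7

7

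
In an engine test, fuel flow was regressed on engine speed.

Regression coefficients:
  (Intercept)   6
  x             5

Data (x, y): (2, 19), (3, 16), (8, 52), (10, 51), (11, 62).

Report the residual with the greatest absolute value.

x=2: ŷ = 6 + 5·2 = 16; e = 19 − 16 = 3
x=3: ŷ = 6 + 5·3 = 21; e = 16 − 21 = -5
x=8: ŷ = 6 + 5·8 = 46; e = 52 − 46 = 6
x=10: ŷ = 6 + 5·10 = 56; e = 51 − 56 = -5
x=11: ŷ = 6 + 5·11 = 61; e = 62 − 61 = 1
Largest |e| is 6 at x = 8, residual 6.

e = 6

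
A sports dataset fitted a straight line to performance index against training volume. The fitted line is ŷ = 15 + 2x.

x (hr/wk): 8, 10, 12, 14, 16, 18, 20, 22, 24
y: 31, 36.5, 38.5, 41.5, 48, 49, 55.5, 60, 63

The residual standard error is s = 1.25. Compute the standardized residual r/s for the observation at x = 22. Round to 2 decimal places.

0.80

ŷ = 15 + 2·22 = 59
r = 60 − 59 = 1
r/s = 1 / 1.25 = 0.80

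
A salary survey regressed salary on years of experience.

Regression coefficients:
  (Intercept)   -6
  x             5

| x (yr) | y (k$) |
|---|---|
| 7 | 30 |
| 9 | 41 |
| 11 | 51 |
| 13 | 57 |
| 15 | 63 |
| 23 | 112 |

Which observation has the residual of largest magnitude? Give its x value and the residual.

x = 15, e = -6

x=7: ŷ = -6 + 5·7 = 29; e = 30 − 29 = 1
x=9: ŷ = -6 + 5·9 = 39; e = 41 − 39 = 2
x=11: ŷ = -6 + 5·11 = 49; e = 51 − 49 = 2
x=13: ŷ = -6 + 5·13 = 59; e = 57 − 59 = -2
x=15: ŷ = -6 + 5·15 = 69; e = 63 − 69 = -6
x=23: ŷ = -6 + 5·23 = 109; e = 112 − 109 = 3
Largest |e| is 6 at x = 15, residual -6.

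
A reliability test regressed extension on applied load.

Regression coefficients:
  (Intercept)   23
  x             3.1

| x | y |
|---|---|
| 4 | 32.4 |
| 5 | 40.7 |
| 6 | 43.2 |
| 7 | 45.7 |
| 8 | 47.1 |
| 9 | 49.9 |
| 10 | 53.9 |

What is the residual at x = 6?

ŷ = 23 + 3.1·6 = 41.6
e = 43.2 − 41.6 = 1.6

e = 1.6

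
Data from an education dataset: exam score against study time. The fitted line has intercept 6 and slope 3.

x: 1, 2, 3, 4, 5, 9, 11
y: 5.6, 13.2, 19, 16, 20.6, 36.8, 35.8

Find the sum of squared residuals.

x=1: ŷ = 6 + 3·1 = 9; r = 5.6 − 9 = -3.4
x=2: ŷ = 6 + 3·2 = 12; r = 13.2 − 12 = 1.2
x=3: ŷ = 6 + 3·3 = 15; r = 19 − 15 = 4
x=4: ŷ = 6 + 3·4 = 18; r = 16 − 18 = -2
x=5: ŷ = 6 + 3·5 = 21; r = 20.6 − 21 = -0.4
x=9: ŷ = 6 + 3·9 = 33; r = 36.8 − 33 = 3.8
x=11: ŷ = 6 + 3·11 = 39; r = 35.8 − 39 = -3.2
SSE = 11.56 + 1.44 + 16 + 4 + 0.16 + 14.44 + 10.24 = 57.84

SSE = 57.84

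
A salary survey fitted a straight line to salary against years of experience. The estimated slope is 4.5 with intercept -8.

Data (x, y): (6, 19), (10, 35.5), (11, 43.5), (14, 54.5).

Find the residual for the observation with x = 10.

r = -1.5

ŷ = -8 + 4.5·10 = 37
r = 35.5 − 37 = -1.5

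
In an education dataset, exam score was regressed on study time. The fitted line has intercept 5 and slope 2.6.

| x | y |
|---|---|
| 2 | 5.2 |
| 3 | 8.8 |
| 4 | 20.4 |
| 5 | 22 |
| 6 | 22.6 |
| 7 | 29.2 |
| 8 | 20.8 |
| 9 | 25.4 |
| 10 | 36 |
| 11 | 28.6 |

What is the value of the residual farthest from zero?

r = 6

x=2: ŷ = 5 + 2.6·2 = 10.2; r = 5.2 − 10.2 = -5
x=3: ŷ = 5 + 2.6·3 = 12.8; r = 8.8 − 12.8 = -4
x=4: ŷ = 5 + 2.6·4 = 15.4; r = 20.4 − 15.4 = 5
x=5: ŷ = 5 + 2.6·5 = 18; r = 22 − 18 = 4
x=6: ŷ = 5 + 2.6·6 = 20.6; r = 22.6 − 20.6 = 2
x=7: ŷ = 5 + 2.6·7 = 23.2; r = 29.2 − 23.2 = 6
x=8: ŷ = 5 + 2.6·8 = 25.8; r = 20.8 − 25.8 = -5
x=9: ŷ = 5 + 2.6·9 = 28.4; r = 25.4 − 28.4 = -3
x=10: ŷ = 5 + 2.6·10 = 31; r = 36 − 31 = 5
x=11: ŷ = 5 + 2.6·11 = 33.6; r = 28.6 − 33.6 = -5
Largest |r| is 6 at x = 7, residual 6.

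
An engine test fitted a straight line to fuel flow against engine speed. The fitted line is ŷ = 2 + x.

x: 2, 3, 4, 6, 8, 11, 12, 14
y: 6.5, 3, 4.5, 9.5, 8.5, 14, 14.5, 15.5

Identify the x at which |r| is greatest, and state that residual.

x = 2, r = 2.5

x=2: ŷ = 2 + 2 = 4; r = 6.5 − 4 = 2.5
x=3: ŷ = 2 + 3 = 5; r = 3 − 5 = -2
x=4: ŷ = 2 + 4 = 6; r = 4.5 − 6 = -1.5
x=6: ŷ = 2 + 6 = 8; r = 9.5 − 8 = 1.5
x=8: ŷ = 2 + 8 = 10; r = 8.5 − 10 = -1.5
x=11: ŷ = 2 + 11 = 13; r = 14 − 13 = 1
x=12: ŷ = 2 + 12 = 14; r = 14.5 − 14 = 0.5
x=14: ŷ = 2 + 14 = 16; r = 15.5 − 16 = -0.5
Largest |r| is 2.5 at x = 2, residual 2.5.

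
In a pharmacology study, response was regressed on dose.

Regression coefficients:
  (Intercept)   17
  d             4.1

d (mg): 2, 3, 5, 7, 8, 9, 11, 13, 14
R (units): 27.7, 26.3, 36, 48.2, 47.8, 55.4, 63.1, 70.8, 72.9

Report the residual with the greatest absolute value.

d=2: ŷ = 17 + 4.1·2 = 25.2; e = 27.7 − 25.2 = 2.5
d=3: ŷ = 17 + 4.1·3 = 29.3; e = 26.3 − 29.3 = -3
d=5: ŷ = 17 + 4.1·5 = 37.5; e = 36 − 37.5 = -1.5
d=7: ŷ = 17 + 4.1·7 = 45.7; e = 48.2 − 45.7 = 2.5
d=8: ŷ = 17 + 4.1·8 = 49.8; e = 47.8 − 49.8 = -2
d=9: ŷ = 17 + 4.1·9 = 53.9; e = 55.4 − 53.9 = 1.5
d=11: ŷ = 17 + 4.1·11 = 62.1; e = 63.1 − 62.1 = 1
d=13: ŷ = 17 + 4.1·13 = 70.3; e = 70.8 − 70.3 = 0.5
d=14: ŷ = 17 + 4.1·14 = 74.4; e = 72.9 − 74.4 = -1.5
Largest |e| is 3 at d = 3, residual -3.

e = -3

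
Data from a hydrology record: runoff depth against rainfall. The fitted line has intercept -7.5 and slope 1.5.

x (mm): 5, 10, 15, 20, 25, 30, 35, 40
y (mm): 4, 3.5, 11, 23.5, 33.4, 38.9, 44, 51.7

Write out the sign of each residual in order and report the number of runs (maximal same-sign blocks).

x=5: ŷ = -7.5 + 1.5·5 = 0; r = 4 − 0 = 4
x=10: ŷ = -7.5 + 1.5·10 = 7.5; r = 3.5 − 7.5 = -4
x=15: ŷ = -7.5 + 1.5·15 = 15; r = 11 − 15 = -4
x=20: ŷ = -7.5 + 1.5·20 = 22.5; r = 23.5 − 22.5 = 1
x=25: ŷ = -7.5 + 1.5·25 = 30; r = 33.4 − 30 = 3.4
x=30: ŷ = -7.5 + 1.5·30 = 37.5; r = 38.9 − 37.5 = 1.4
x=35: ŷ = -7.5 + 1.5·35 = 45; r = 44 − 45 = -1
x=40: ŷ = -7.5 + 1.5·40 = 52.5; r = 51.7 − 52.5 = -0.8
Signs: + − − + + + − −
Runs: +×1, −×2, +×3, −×2 → 4

4 runs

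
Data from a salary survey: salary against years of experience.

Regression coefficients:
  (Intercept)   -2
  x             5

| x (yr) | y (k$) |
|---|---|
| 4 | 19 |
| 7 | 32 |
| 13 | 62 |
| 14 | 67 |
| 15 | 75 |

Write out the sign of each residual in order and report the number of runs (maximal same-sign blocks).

3 runs

x=4: ŷ = -2 + 5·4 = 18; r = 19 − 18 = 1
x=7: ŷ = -2 + 5·7 = 33; r = 32 − 33 = -1
x=13: ŷ = -2 + 5·13 = 63; r = 62 − 63 = -1
x=14: ŷ = -2 + 5·14 = 68; r = 67 − 68 = -1
x=15: ŷ = -2 + 5·15 = 73; r = 75 − 73 = 2
Signs: + − − − +
Runs: +×1, −×3, +×1 → 3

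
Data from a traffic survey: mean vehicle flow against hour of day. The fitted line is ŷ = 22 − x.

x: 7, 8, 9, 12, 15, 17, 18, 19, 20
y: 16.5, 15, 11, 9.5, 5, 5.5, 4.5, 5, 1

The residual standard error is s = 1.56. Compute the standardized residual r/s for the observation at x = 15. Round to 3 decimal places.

-1.282

ŷ = 22 − 15 = 7
r = 5 − 7 = -2
r/s = -2 / 1.56 = -1.282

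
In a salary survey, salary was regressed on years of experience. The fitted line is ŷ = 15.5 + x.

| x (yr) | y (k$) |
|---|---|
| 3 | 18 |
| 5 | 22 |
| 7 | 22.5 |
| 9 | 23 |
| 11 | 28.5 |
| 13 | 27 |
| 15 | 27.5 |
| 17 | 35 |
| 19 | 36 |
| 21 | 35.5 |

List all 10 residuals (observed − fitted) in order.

x=3: ŷ = 15.5 + 3 = 18.5; e = 18 − 18.5 = -0.5
x=5: ŷ = 15.5 + 5 = 20.5; e = 22 − 20.5 = 1.5
x=7: ŷ = 15.5 + 7 = 22.5; e = 22.5 − 22.5 = 0
x=9: ŷ = 15.5 + 9 = 24.5; e = 23 − 24.5 = -1.5
x=11: ŷ = 15.5 + 11 = 26.5; e = 28.5 − 26.5 = 2
x=13: ŷ = 15.5 + 13 = 28.5; e = 27 − 28.5 = -1.5
x=15: ŷ = 15.5 + 15 = 30.5; e = 27.5 − 30.5 = -3
x=17: ŷ = 15.5 + 17 = 32.5; e = 35 − 32.5 = 2.5
x=19: ŷ = 15.5 + 19 = 34.5; e = 36 − 34.5 = 1.5
x=21: ŷ = 15.5 + 21 = 36.5; e = 35.5 − 36.5 = -1

-0.5, 1.5, 0, -1.5, 2, -1.5, -3, 2.5, 1.5, -1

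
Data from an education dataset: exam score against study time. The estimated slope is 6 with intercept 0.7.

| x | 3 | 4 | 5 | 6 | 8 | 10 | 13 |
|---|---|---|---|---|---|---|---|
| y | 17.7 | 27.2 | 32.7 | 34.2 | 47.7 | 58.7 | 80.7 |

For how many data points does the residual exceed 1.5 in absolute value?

x=3: ŷ = 0.7 + 6·3 = 18.7; r = 17.7 − 18.7 = -1
x=4: ŷ = 0.7 + 6·4 = 24.7; r = 27.2 − 24.7 = 2.5
x=5: ŷ = 0.7 + 6·5 = 30.7; r = 32.7 − 30.7 = 2
x=6: ŷ = 0.7 + 6·6 = 36.7; r = 34.2 − 36.7 = -2.5
x=8: ŷ = 0.7 + 6·8 = 48.7; r = 47.7 − 48.7 = -1
x=10: ŷ = 0.7 + 6·10 = 60.7; r = 58.7 − 60.7 = -2
x=13: ŷ = 0.7 + 6·13 = 78.7; r = 80.7 − 78.7 = 2
|r| > 1.5: x=4 (|r|=2.5), x=5 (|r|=2), x=6 (|r|=2.5), x=10 (|r|=2), x=13 (|r|=2) → 5

5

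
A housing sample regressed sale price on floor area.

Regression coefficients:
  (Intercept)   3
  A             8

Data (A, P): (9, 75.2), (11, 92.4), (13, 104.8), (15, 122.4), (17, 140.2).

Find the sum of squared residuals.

A=9: P̂ = 3 + 8·9 = 75; e = 75.2 − 75 = 0.2
A=11: P̂ = 3 + 8·11 = 91; e = 92.4 − 91 = 1.4
A=13: P̂ = 3 + 8·13 = 107; e = 104.8 − 107 = -2.2
A=15: P̂ = 3 + 8·15 = 123; e = 122.4 − 123 = -0.6
A=17: P̂ = 3 + 8·17 = 139; e = 140.2 − 139 = 1.2
SSE = 0.04 + 1.96 + 4.84 + 0.36 + 1.44 = 8.64

SSE = 8.64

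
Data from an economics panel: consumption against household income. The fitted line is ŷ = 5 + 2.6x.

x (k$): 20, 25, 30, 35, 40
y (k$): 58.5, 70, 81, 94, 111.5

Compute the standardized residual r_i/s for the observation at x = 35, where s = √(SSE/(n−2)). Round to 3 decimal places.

-0.853

x=20: ŷ = 5 + 2.6·20 = 57; r = 58.5 − 57 = 1.5
x=25: ŷ = 5 + 2.6·25 = 70; r = 70 − 70 = 0
x=30: ŷ = 5 + 2.6·30 = 83; r = 81 − 83 = -2
x=35: ŷ = 5 + 2.6·35 = 96; r = 94 − 96 = -2
x=40: ŷ = 5 + 2.6·40 = 109; r = 111.5 − 109 = 2.5
SSE = 2.25 + 0 + 4 + 4 + 6.25 = 16.5
s = √(16.5/3) = 2.34521
r/s = -2 / 2.34521 = -0.853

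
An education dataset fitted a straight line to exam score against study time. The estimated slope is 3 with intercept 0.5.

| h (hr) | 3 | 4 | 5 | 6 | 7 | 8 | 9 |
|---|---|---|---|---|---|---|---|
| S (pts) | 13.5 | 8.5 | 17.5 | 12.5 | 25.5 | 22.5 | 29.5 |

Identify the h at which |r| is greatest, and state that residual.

h=3: Ŝ = 0.5 + 3·3 = 9.5; r = 13.5 − 9.5 = 4
h=4: Ŝ = 0.5 + 3·4 = 12.5; r = 8.5 − 12.5 = -4
h=5: Ŝ = 0.5 + 3·5 = 15.5; r = 17.5 − 15.5 = 2
h=6: Ŝ = 0.5 + 3·6 = 18.5; r = 12.5 − 18.5 = -6
h=7: Ŝ = 0.5 + 3·7 = 21.5; r = 25.5 − 21.5 = 4
h=8: Ŝ = 0.5 + 3·8 = 24.5; r = 22.5 − 24.5 = -2
h=9: Ŝ = 0.5 + 3·9 = 27.5; r = 29.5 − 27.5 = 2
Largest |r| is 6 at h = 6, residual -6.

h = 6, r = -6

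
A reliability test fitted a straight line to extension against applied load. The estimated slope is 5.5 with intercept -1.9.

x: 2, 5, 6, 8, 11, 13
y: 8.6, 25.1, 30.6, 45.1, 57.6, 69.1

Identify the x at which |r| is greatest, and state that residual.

x = 8, r = 3

x=2: ŷ = -1.9 + 5.5·2 = 9.1; r = 8.6 − 9.1 = -0.5
x=5: ŷ = -1.9 + 5.5·5 = 25.6; r = 25.1 − 25.6 = -0.5
x=6: ŷ = -1.9 + 5.5·6 = 31.1; r = 30.6 − 31.1 = -0.5
x=8: ŷ = -1.9 + 5.5·8 = 42.1; r = 45.1 − 42.1 = 3
x=11: ŷ = -1.9 + 5.5·11 = 58.6; r = 57.6 − 58.6 = -1
x=13: ŷ = -1.9 + 5.5·13 = 69.6; r = 69.1 − 69.6 = -0.5
Largest |r| is 3 at x = 8, residual 3.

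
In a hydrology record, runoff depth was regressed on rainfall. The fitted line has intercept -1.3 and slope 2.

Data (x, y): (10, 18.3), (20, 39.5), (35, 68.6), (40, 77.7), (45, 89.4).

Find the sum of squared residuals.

SSE = 2.3

x=10: ŷ = -1.3 + 2·10 = 18.7; r = 18.3 − 18.7 = -0.4
x=20: ŷ = -1.3 + 2·20 = 38.7; r = 39.5 − 38.7 = 0.8
x=35: ŷ = -1.3 + 2·35 = 68.7; r = 68.6 − 68.7 = -0.1
x=40: ŷ = -1.3 + 2·40 = 78.7; r = 77.7 − 78.7 = -1
x=45: ŷ = -1.3 + 2·45 = 88.7; r = 89.4 − 88.7 = 0.7
SSE = 0.16 + 0.64 + 0.01 + 1 + 0.49 = 2.3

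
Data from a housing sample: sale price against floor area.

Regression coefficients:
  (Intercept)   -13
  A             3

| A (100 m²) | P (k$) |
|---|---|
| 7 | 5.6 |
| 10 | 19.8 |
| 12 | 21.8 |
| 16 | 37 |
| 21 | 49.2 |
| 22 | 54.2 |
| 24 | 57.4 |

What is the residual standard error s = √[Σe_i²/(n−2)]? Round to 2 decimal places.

s = 2.18

A=7: ŷ = -13 + 3·7 = 8; e = 5.6 − 8 = -2.4
A=10: ŷ = -13 + 3·10 = 17; e = 19.8 − 17 = 2.8
A=12: ŷ = -13 + 3·12 = 23; e = 21.8 − 23 = -1.2
A=16: ŷ = -13 + 3·16 = 35; e = 37 − 35 = 2
A=21: ŷ = -13 + 3·21 = 50; e = 49.2 − 50 = -0.8
A=22: ŷ = -13 + 3·22 = 53; e = 54.2 − 53 = 1.2
A=24: ŷ = -13 + 3·24 = 59; e = 57.4 − 59 = -1.6
SSE = 5.76 + 7.84 + 1.44 + 4 + 0.64 + 1.44 + 2.56 = 23.68
s = √(23.68/5) = √4.736 ≈ 2.18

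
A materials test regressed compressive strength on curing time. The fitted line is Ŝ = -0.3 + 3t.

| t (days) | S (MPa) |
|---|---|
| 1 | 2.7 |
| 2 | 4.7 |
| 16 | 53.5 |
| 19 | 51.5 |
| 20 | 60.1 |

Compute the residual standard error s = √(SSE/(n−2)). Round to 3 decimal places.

t=1: Ŝ = -0.3 + 3·1 = 2.7; e = 2.7 − 2.7 = 0
t=2: Ŝ = -0.3 + 3·2 = 5.7; e = 4.7 − 5.7 = -1
t=16: Ŝ = -0.3 + 3·16 = 47.7; e = 53.5 − 47.7 = 5.8
t=19: Ŝ = -0.3 + 3·19 = 56.7; e = 51.5 − 56.7 = -5.2
t=20: Ŝ = -0.3 + 3·20 = 59.7; e = 60.1 − 59.7 = 0.4
SSE = 0 + 1 + 33.64 + 27.04 + 0.16 = 61.84
s = √(61.84/3) = √20.6133 ≈ 4.540

s = 4.540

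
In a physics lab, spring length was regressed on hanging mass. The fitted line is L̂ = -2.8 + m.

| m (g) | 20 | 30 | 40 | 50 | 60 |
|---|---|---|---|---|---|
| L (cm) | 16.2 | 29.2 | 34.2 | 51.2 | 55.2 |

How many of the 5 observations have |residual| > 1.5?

4

m=20: L̂ = -2.8 + 20 = 17.2; e = 16.2 − 17.2 = -1
m=30: L̂ = -2.8 + 30 = 27.2; e = 29.2 − 27.2 = 2
m=40: L̂ = -2.8 + 40 = 37.2; e = 34.2 − 37.2 = -3
m=50: L̂ = -2.8 + 50 = 47.2; e = 51.2 − 47.2 = 4
m=60: L̂ = -2.8 + 60 = 57.2; e = 55.2 − 57.2 = -2
|e| > 1.5: m=30 (|e|=2), m=40 (|e|=3), m=50 (|e|=4), m=60 (|e|=2) → 4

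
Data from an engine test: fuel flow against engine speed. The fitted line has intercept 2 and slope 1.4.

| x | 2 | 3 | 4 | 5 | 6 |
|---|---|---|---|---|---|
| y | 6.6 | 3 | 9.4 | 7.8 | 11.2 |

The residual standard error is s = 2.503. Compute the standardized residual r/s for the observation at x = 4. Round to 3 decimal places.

0.719

ŷ = 2 + 1.4·4 = 7.6
r = 9.4 − 7.6 = 1.8
r/s = 1.8 / 2.503 = 0.719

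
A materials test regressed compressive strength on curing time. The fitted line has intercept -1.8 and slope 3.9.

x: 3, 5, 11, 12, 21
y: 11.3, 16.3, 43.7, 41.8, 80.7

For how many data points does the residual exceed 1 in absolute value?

x=3: ŷ = -1.8 + 3.9·3 = 9.9; e = 11.3 − 9.9 = 1.4
x=5: ŷ = -1.8 + 3.9·5 = 17.7; e = 16.3 − 17.7 = -1.4
x=11: ŷ = -1.8 + 3.9·11 = 41.1; e = 43.7 − 41.1 = 2.6
x=12: ŷ = -1.8 + 3.9·12 = 45; e = 41.8 − 45 = -3.2
x=21: ŷ = -1.8 + 3.9·21 = 80.1; e = 80.7 − 80.1 = 0.6
|e| > 1: x=3 (|e|=1.4), x=5 (|e|=1.4), x=11 (|e|=2.6), x=12 (|e|=3.2) → 4

4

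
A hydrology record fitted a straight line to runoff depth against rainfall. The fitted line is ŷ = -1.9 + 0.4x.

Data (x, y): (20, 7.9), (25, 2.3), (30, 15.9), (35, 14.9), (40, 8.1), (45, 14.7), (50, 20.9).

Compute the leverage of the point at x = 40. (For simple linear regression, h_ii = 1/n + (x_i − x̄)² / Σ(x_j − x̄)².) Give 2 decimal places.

h = 0.18

x̄ = (20 + 25 + 30 + 35 + 40 + 45 + 50)/7 = 35
Σ(x − x̄)² = 225 + 100 + 25 + 0 + 25 + 100 + 225 = 700
h = 1/7 + (5)²/700 = 0.142857 + 0.0357143 = 0.18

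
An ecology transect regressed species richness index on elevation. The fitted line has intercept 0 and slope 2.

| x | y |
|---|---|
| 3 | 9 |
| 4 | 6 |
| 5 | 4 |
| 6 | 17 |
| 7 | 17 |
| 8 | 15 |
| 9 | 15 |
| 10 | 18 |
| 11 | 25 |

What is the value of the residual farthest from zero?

x=3: ŷ = 2·3 = 6; r = 9 − 6 = 3
x=4: ŷ = 2·4 = 8; r = 6 − 8 = -2
x=5: ŷ = 2·5 = 10; r = 4 − 10 = -6
x=6: ŷ = 2·6 = 12; r = 17 − 12 = 5
x=7: ŷ = 2·7 = 14; r = 17 − 14 = 3
x=8: ŷ = 2·8 = 16; r = 15 − 16 = -1
x=9: ŷ = 2·9 = 18; r = 15 − 18 = -3
x=10: ŷ = 2·10 = 20; r = 18 − 20 = -2
x=11: ŷ = 2·11 = 22; r = 25 − 22 = 3
Largest |r| is 6 at x = 5, residual -6.

r = -6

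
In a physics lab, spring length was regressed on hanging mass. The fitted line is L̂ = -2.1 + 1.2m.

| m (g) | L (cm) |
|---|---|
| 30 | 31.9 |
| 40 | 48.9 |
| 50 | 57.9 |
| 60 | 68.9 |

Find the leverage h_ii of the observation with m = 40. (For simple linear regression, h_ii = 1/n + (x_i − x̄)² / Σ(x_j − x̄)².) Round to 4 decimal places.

h = 0.3000

m̄ = (30 + 40 + 50 + 60)/4 = 45
Σ(m − m̄)² = 225 + 25 + 25 + 225 = 500
h = 1/4 + (-5)²/500 = 0.25 + 0.05 = 0.3000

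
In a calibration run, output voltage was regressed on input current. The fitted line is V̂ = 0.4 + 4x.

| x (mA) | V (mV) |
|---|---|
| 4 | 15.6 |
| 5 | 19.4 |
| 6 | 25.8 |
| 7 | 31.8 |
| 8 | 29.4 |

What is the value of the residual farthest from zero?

r = 3.4

x=4: V̂ = 0.4 + 4·4 = 16.4; r = 15.6 − 16.4 = -0.8
x=5: V̂ = 0.4 + 4·5 = 20.4; r = 19.4 − 20.4 = -1
x=6: V̂ = 0.4 + 4·6 = 24.4; r = 25.8 − 24.4 = 1.4
x=7: V̂ = 0.4 + 4·7 = 28.4; r = 31.8 − 28.4 = 3.4
x=8: V̂ = 0.4 + 4·8 = 32.4; r = 29.4 − 32.4 = -3
Largest |r| is 3.4 at x = 7, residual 3.4.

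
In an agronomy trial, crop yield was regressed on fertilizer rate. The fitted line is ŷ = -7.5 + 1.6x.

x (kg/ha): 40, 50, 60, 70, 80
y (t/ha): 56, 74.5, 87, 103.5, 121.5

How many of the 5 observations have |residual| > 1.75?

x=40: ŷ = -7.5 + 1.6·40 = 56.5; e = 56 − 56.5 = -0.5
x=50: ŷ = -7.5 + 1.6·50 = 72.5; e = 74.5 − 72.5 = 2
x=60: ŷ = -7.5 + 1.6·60 = 88.5; e = 87 − 88.5 = -1.5
x=70: ŷ = -7.5 + 1.6·70 = 104.5; e = 103.5 − 104.5 = -1
x=80: ŷ = -7.5 + 1.6·80 = 120.5; e = 121.5 − 120.5 = 1
|e| > 1.75: x=50 (|e|=2) → 1

1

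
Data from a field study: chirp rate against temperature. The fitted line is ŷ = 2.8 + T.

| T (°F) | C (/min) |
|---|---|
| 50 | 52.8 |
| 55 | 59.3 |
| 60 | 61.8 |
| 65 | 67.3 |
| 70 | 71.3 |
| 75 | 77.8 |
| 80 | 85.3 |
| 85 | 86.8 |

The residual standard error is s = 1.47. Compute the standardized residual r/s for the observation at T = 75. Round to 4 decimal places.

0.0000

ŷ = 2.8 + 75 = 77.8
r = 77.8 − 77.8 = 0
r/s = 0 / 1.47 = 0.0000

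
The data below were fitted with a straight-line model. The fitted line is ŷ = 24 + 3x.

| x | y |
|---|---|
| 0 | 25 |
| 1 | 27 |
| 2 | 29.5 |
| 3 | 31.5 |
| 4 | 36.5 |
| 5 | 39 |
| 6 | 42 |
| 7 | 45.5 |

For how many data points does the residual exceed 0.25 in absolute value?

5

x=0: ŷ = 24 + 3·0 = 24; e = 25 − 24 = 1
x=1: ŷ = 24 + 3·1 = 27; e = 27 − 27 = 0
x=2: ŷ = 24 + 3·2 = 30; e = 29.5 − 30 = -0.5
x=3: ŷ = 24 + 3·3 = 33; e = 31.5 − 33 = -1.5
x=4: ŷ = 24 + 3·4 = 36; e = 36.5 − 36 = 0.5
x=5: ŷ = 24 + 3·5 = 39; e = 39 − 39 = 0
x=6: ŷ = 24 + 3·6 = 42; e = 42 − 42 = 0
x=7: ŷ = 24 + 3·7 = 45; e = 45.5 − 45 = 0.5
|e| > 0.25: x=0 (|e|=1), x=2 (|e|=0.5), x=3 (|e|=1.5), x=4 (|e|=0.5), x=7 (|e|=0.5) → 5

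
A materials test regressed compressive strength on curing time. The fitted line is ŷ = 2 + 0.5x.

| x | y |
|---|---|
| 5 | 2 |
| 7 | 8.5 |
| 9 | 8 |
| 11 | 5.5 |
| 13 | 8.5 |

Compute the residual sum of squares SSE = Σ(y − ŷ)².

SSE = 21.5

x=5: ŷ = 2 + 0.5·5 = 4.5; e = 2 − 4.5 = -2.5
x=7: ŷ = 2 + 0.5·7 = 5.5; e = 8.5 − 5.5 = 3
x=9: ŷ = 2 + 0.5·9 = 6.5; e = 8 − 6.5 = 1.5
x=11: ŷ = 2 + 0.5·11 = 7.5; e = 5.5 − 7.5 = -2
x=13: ŷ = 2 + 0.5·13 = 8.5; e = 8.5 − 8.5 = 0
SSE = 6.25 + 9 + 2.25 + 4 + 0 = 21.5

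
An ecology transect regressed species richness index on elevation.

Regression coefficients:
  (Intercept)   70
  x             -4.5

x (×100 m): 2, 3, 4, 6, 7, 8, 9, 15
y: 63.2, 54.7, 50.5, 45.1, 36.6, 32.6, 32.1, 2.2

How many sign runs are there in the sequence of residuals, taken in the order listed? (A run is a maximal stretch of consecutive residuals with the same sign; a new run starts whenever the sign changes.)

6 runs

x=2: ŷ = 70 − 4.5·2 = 61; e = 63.2 − 61 = 2.2
x=3: ŷ = 70 − 4.5·3 = 56.5; e = 54.7 − 56.5 = -1.8
x=4: ŷ = 70 − 4.5·4 = 52; e = 50.5 − 52 = -1.5
x=6: ŷ = 70 − 4.5·6 = 43; e = 45.1 − 43 = 2.1
x=7: ŷ = 70 − 4.5·7 = 38.5; e = 36.6 − 38.5 = -1.9
x=8: ŷ = 70 − 4.5·8 = 34; e = 32.6 − 34 = -1.4
x=9: ŷ = 70 − 4.5·9 = 29.5; e = 32.1 − 29.5 = 2.6
x=15: ŷ = 70 − 4.5·15 = 2.5; e = 2.2 − 2.5 = -0.3
Signs: + − − + − − + −
Runs: +×1, −×2, +×1, −×2, +×1, −×1 → 6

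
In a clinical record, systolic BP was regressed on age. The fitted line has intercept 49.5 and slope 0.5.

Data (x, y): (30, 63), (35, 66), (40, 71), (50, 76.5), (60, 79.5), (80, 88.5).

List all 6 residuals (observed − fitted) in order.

x=30: ŷ = 49.5 + 0.5·30 = 64.5; r = 63 − 64.5 = -1.5
x=35: ŷ = 49.5 + 0.5·35 = 67; r = 66 − 67 = -1
x=40: ŷ = 49.5 + 0.5·40 = 69.5; r = 71 − 69.5 = 1.5
x=50: ŷ = 49.5 + 0.5·50 = 74.5; r = 76.5 − 74.5 = 2
x=60: ŷ = 49.5 + 0.5·60 = 79.5; r = 79.5 − 79.5 = 0
x=80: ŷ = 49.5 + 0.5·80 = 89.5; r = 88.5 − 89.5 = -1

-1.5, -1, 1.5, 2, 0, -1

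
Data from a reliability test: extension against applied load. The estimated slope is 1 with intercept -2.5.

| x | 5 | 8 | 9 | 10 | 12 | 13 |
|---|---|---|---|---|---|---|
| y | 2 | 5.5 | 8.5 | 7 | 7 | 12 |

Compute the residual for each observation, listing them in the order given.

x=5: ŷ = -2.5 + 5 = 2.5; e = 2 − 2.5 = -0.5
x=8: ŷ = -2.5 + 8 = 5.5; e = 5.5 − 5.5 = 0
x=9: ŷ = -2.5 + 9 = 6.5; e = 8.5 − 6.5 = 2
x=10: ŷ = -2.5 + 10 = 7.5; e = 7 − 7.5 = -0.5
x=12: ŷ = -2.5 + 12 = 9.5; e = 7 − 9.5 = -2.5
x=13: ŷ = -2.5 + 13 = 10.5; e = 12 − 10.5 = 1.5

-0.5, 0, 2, -0.5, -2.5, 1.5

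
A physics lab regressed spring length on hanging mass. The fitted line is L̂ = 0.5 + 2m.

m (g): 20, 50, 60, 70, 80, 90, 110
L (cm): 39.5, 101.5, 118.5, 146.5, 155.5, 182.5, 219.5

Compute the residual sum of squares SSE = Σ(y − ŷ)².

SSE = 72

m=20: L̂ = 0.5 + 2·20 = 40.5; r = 39.5 − 40.5 = -1
m=50: L̂ = 0.5 + 2·50 = 100.5; r = 101.5 − 100.5 = 1
m=60: L̂ = 0.5 + 2·60 = 120.5; r = 118.5 − 120.5 = -2
m=70: L̂ = 0.5 + 2·70 = 140.5; r = 146.5 − 140.5 = 6
m=80: L̂ = 0.5 + 2·80 = 160.5; r = 155.5 − 160.5 = -5
m=90: L̂ = 0.5 + 2·90 = 180.5; r = 182.5 − 180.5 = 2
m=110: L̂ = 0.5 + 2·110 = 220.5; r = 219.5 − 220.5 = -1
SSE = 1 + 1 + 4 + 36 + 25 + 4 + 1 = 72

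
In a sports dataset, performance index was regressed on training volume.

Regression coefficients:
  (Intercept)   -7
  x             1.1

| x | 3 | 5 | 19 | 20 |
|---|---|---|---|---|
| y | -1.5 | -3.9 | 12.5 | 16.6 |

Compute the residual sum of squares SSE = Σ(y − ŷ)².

x=3: ŷ = -7 + 1.1·3 = -3.7; e = -1.5 − (-3.7) = 2.2
x=5: ŷ = -7 + 1.1·5 = -1.5; e = -3.9 − (-1.5) = -2.4
x=19: ŷ = -7 + 1.1·19 = 13.9; e = 12.5 − 13.9 = -1.4
x=20: ŷ = -7 + 1.1·20 = 15; e = 16.6 − 15 = 1.6
SSE = 4.84 + 5.76 + 1.96 + 2.56 = 15.12

SSE = 15.12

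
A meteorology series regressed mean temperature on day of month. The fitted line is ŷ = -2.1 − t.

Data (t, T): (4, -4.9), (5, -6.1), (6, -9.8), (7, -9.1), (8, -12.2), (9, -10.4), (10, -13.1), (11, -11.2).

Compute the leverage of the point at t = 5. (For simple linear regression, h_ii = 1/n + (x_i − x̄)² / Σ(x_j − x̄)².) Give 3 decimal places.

t̄ = (4 + 5 + 6 + 7 + 8 + 9 + 10 + 11)/8 = 7.5
Σ(t − t̄)² = 12.25 + 6.25 + 2.25 + 0.25 + 0.25 + 2.25 + 6.25 + 12.25 = 42
h = 1/8 + (-2.5)²/42 = 0.125 + 0.14881 = 0.274

h = 0.274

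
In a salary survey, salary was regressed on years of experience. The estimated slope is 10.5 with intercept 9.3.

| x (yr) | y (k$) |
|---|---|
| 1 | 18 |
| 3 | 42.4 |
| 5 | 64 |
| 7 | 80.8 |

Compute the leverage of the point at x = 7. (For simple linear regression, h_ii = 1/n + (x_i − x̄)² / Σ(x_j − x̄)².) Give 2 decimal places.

x̄ = (1 + 3 + 5 + 7)/4 = 4
Σ(x − x̄)² = 9 + 1 + 1 + 9 = 20
h = 1/4 + (3)²/20 = 0.25 + 0.45 = 0.70

h = 0.70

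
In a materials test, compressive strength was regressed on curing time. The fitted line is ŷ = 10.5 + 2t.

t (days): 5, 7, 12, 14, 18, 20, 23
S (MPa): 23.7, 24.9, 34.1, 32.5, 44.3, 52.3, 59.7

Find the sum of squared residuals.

t=5: ŷ = 10.5 + 2·5 = 20.5; r = 23.7 − 20.5 = 3.2
t=7: ŷ = 10.5 + 2·7 = 24.5; r = 24.9 − 24.5 = 0.4
t=12: ŷ = 10.5 + 2·12 = 34.5; r = 34.1 − 34.5 = -0.4
t=14: ŷ = 10.5 + 2·14 = 38.5; r = 32.5 − 38.5 = -6
t=18: ŷ = 10.5 + 2·18 = 46.5; r = 44.3 − 46.5 = -2.2
t=20: ŷ = 10.5 + 2·20 = 50.5; r = 52.3 − 50.5 = 1.8
t=23: ŷ = 10.5 + 2·23 = 56.5; r = 59.7 − 56.5 = 3.2
SSE = 10.24 + 0.16 + 0.16 + 36 + 4.84 + 3.24 + 10.24 = 64.88

SSE = 64.88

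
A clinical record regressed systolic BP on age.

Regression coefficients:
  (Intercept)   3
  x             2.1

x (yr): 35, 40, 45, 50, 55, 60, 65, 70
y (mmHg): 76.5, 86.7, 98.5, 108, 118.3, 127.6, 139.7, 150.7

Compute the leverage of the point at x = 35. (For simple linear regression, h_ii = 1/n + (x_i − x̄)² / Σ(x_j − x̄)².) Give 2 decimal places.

h = 0.42

x̄ = (35 + 40 + 45 + 50 + 55 + 60 + 65 + 70)/8 = 52.5
Σ(x − x̄)² = 306.25 + 156.25 + 56.25 + 6.25 + 6.25 + 56.25 + 156.25 + 306.25 = 1050
h = 1/8 + (-17.5)²/1050 = 0.125 + 0.291667 = 0.42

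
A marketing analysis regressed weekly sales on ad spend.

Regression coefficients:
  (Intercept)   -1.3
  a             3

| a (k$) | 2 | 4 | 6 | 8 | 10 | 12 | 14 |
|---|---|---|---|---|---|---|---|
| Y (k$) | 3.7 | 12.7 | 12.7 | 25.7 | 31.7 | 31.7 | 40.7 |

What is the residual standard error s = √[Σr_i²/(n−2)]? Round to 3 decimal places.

s = 3.098

a=2: Ŷ = -1.3 + 3·2 = 4.7; r = 3.7 − 4.7 = -1
a=4: Ŷ = -1.3 + 3·4 = 10.7; r = 12.7 − 10.7 = 2
a=6: Ŷ = -1.3 + 3·6 = 16.7; r = 12.7 − 16.7 = -4
a=8: Ŷ = -1.3 + 3·8 = 22.7; r = 25.7 − 22.7 = 3
a=10: Ŷ = -1.3 + 3·10 = 28.7; r = 31.7 − 28.7 = 3
a=12: Ŷ = -1.3 + 3·12 = 34.7; r = 31.7 − 34.7 = -3
a=14: Ŷ = -1.3 + 3·14 = 40.7; r = 40.7 − 40.7 = 0
SSE = 1 + 4 + 16 + 9 + 9 + 9 + 0 = 48
s = √(48/5) = √9.6 ≈ 3.098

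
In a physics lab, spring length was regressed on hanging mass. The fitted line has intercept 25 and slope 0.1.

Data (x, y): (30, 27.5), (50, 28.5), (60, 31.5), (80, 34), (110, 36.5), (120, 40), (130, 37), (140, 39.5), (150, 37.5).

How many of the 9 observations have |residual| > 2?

x=30: ŷ = 25 + 0.1·30 = 28; r = 27.5 − 28 = -0.5
x=50: ŷ = 25 + 0.1·50 = 30; r = 28.5 − 30 = -1.5
x=60: ŷ = 25 + 0.1·60 = 31; r = 31.5 − 31 = 0.5
x=80: ŷ = 25 + 0.1·80 = 33; r = 34 − 33 = 1
x=110: ŷ = 25 + 0.1·110 = 36; r = 36.5 − 36 = 0.5
x=120: ŷ = 25 + 0.1·120 = 37; r = 40 − 37 = 3
x=130: ŷ = 25 + 0.1·130 = 38; r = 37 − 38 = -1
x=140: ŷ = 25 + 0.1·140 = 39; r = 39.5 − 39 = 0.5
x=150: ŷ = 25 + 0.1·150 = 40; r = 37.5 − 40 = -2.5
|r| > 2: x=120 (|r|=3), x=150 (|r|=2.5) → 2

2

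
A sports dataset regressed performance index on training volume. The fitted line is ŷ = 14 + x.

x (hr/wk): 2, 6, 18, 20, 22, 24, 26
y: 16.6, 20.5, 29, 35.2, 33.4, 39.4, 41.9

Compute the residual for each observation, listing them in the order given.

x=2: ŷ = 14 + 2 = 16; r = 16.6 − 16 = 0.6
x=6: ŷ = 14 + 6 = 20; r = 20.5 − 20 = 0.5
x=18: ŷ = 14 + 18 = 32; r = 29 − 32 = -3
x=20: ŷ = 14 + 20 = 34; r = 35.2 − 34 = 1.2
x=22: ŷ = 14 + 22 = 36; r = 33.4 − 36 = -2.6
x=24: ŷ = 14 + 24 = 38; r = 39.4 − 38 = 1.4
x=26: ŷ = 14 + 26 = 40; r = 41.9 − 40 = 1.9

0.6, 0.5, -3, 1.2, -2.6, 1.4, 1.9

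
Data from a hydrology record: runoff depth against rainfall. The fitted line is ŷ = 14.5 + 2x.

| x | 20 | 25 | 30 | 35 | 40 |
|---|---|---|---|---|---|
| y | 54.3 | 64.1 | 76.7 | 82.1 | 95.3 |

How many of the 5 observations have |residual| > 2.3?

1

x=20: ŷ = 14.5 + 2·20 = 54.5; e = 54.3 − 54.5 = -0.2
x=25: ŷ = 14.5 + 2·25 = 64.5; e = 64.1 − 64.5 = -0.4
x=30: ŷ = 14.5 + 2·30 = 74.5; e = 76.7 − 74.5 = 2.2
x=35: ŷ = 14.5 + 2·35 = 84.5; e = 82.1 − 84.5 = -2.4
x=40: ŷ = 14.5 + 2·40 = 94.5; e = 95.3 − 94.5 = 0.8
|e| > 2.3: x=35 (|e|=2.4) → 1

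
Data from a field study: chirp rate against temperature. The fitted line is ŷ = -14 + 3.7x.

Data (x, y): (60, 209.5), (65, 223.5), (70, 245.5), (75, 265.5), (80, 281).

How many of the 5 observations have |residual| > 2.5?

x=60: ŷ = -14 + 3.7·60 = 208; e = 209.5 − 208 = 1.5
x=65: ŷ = -14 + 3.7·65 = 226.5; e = 223.5 − 226.5 = -3
x=70: ŷ = -14 + 3.7·70 = 245; e = 245.5 − 245 = 0.5
x=75: ŷ = -14 + 3.7·75 = 263.5; e = 265.5 − 263.5 = 2
x=80: ŷ = -14 + 3.7·80 = 282; e = 281 − 282 = -1
|e| > 2.5: x=65 (|e|=3) → 1

1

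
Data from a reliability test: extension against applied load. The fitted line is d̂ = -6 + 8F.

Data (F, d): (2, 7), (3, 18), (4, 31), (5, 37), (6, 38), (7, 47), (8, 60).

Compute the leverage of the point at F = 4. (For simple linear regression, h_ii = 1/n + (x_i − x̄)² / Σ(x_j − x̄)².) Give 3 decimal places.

h = 0.179

F̄ = (2 + 3 + 4 + 5 + 6 + 7 + 8)/7 = 5
Σ(F − F̄)² = 9 + 4 + 1 + 0 + 1 + 4 + 9 = 28
h = 1/7 + (-1)²/28 = 0.142857 + 0.0357143 = 0.179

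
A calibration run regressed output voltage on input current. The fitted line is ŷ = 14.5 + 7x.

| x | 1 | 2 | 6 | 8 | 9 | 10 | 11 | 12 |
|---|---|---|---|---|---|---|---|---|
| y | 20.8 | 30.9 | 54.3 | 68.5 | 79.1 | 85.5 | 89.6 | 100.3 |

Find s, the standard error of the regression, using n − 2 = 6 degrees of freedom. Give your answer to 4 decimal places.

s = 2.0616

x=1: ŷ = 14.5 + 7·1 = 21.5; e = 20.8 − 21.5 = -0.7
x=2: ŷ = 14.5 + 7·2 = 28.5; e = 30.9 − 28.5 = 2.4
x=6: ŷ = 14.5 + 7·6 = 56.5; e = 54.3 − 56.5 = -2.2
x=8: ŷ = 14.5 + 7·8 = 70.5; e = 68.5 − 70.5 = -2
x=9: ŷ = 14.5 + 7·9 = 77.5; e = 79.1 − 77.5 = 1.6
x=10: ŷ = 14.5 + 7·10 = 84.5; e = 85.5 − 84.5 = 1
x=11: ŷ = 14.5 + 7·11 = 91.5; e = 89.6 − 91.5 = -1.9
x=12: ŷ = 14.5 + 7·12 = 98.5; e = 100.3 − 98.5 = 1.8
SSE = 0.49 + 5.76 + 4.84 + 4 + 2.56 + 1 + 3.61 + 3.24 = 25.5
s = √(25.5/6) = √4.25 ≈ 2.0616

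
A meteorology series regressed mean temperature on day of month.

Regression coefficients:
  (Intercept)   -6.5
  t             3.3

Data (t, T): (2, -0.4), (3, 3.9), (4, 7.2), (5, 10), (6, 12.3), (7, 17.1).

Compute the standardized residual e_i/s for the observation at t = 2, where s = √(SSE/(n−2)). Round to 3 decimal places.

-0.707

t=2: T̂ = -6.5 + 3.3·2 = 0.1; e = -0.4 − 0.1 = -0.5
t=3: T̂ = -6.5 + 3.3·3 = 3.4; e = 3.9 − 3.4 = 0.5
t=4: T̂ = -6.5 + 3.3·4 = 6.7; e = 7.2 − 6.7 = 0.5
t=5: T̂ = -6.5 + 3.3·5 = 10; e = 10 − 10 = 0
t=6: T̂ = -6.5 + 3.3·6 = 13.3; e = 12.3 − 13.3 = -1
t=7: T̂ = -6.5 + 3.3·7 = 16.6; e = 17.1 − 16.6 = 0.5
SSE = 0.25 + 0.25 + 0.25 + 0 + 1 + 0.25 = 2
s = √(2/4) = 0.707107
e/s = -0.5 / 0.707107 = -0.707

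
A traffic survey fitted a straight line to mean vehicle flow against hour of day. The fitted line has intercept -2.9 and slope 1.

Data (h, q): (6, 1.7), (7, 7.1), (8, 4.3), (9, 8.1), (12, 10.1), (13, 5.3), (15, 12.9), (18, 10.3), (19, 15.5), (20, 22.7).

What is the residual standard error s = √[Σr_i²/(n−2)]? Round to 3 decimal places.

h=6: q̂ = -2.9 + 6 = 3.1; r = 1.7 − 3.1 = -1.4
h=7: q̂ = -2.9 + 7 = 4.1; r = 7.1 − 4.1 = 3
h=8: q̂ = -2.9 + 8 = 5.1; r = 4.3 − 5.1 = -0.8
h=9: q̂ = -2.9 + 9 = 6.1; r = 8.1 − 6.1 = 2
h=12: q̂ = -2.9 + 12 = 9.1; r = 10.1 − 9.1 = 1
h=13: q̂ = -2.9 + 13 = 10.1; r = 5.3 − 10.1 = -4.8
h=15: q̂ = -2.9 + 15 = 12.1; r = 12.9 − 12.1 = 0.8
h=18: q̂ = -2.9 + 18 = 15.1; r = 10.3 − 15.1 = -4.8
h=19: q̂ = -2.9 + 19 = 16.1; r = 15.5 − 16.1 = -0.6
h=20: q̂ = -2.9 + 20 = 17.1; r = 22.7 − 17.1 = 5.6
SSE = 1.96 + 9 + 0.64 + 4 + 1 + 23.04 + 0.64 + 23.04 + 0.36 + 31.36 = 95.04
s = √(95.04/8) = √11.88 ≈ 3.447

s = 3.447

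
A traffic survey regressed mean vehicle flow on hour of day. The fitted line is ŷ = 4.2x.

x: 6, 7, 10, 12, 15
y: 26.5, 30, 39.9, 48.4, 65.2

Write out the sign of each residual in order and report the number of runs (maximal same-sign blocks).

x=6: ŷ = 4.2·6 = 25.2; e = 26.5 − 25.2 = 1.3
x=7: ŷ = 4.2·7 = 29.4; e = 30 − 29.4 = 0.6
x=10: ŷ = 4.2·10 = 42; e = 39.9 − 42 = -2.1
x=12: ŷ = 4.2·12 = 50.4; e = 48.4 − 50.4 = -2
x=15: ŷ = 4.2·15 = 63; e = 65.2 − 63 = 2.2
Signs: + + − − +
Runs: +×2, −×2, +×1 → 3

3 runs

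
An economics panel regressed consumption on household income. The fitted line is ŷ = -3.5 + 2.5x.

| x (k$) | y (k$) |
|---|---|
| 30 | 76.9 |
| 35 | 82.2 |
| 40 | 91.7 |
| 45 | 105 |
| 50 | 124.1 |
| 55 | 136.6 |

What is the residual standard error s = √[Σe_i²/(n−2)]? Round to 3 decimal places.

s = 4.609

x=30: ŷ = -3.5 + 2.5·30 = 71.5; e = 76.9 − 71.5 = 5.4
x=35: ŷ = -3.5 + 2.5·35 = 84; e = 82.2 − 84 = -1.8
x=40: ŷ = -3.5 + 2.5·40 = 96.5; e = 91.7 − 96.5 = -4.8
x=45: ŷ = -3.5 + 2.5·45 = 109; e = 105 − 109 = -4
x=50: ŷ = -3.5 + 2.5·50 = 121.5; e = 124.1 − 121.5 = 2.6
x=55: ŷ = -3.5 + 2.5·55 = 134; e = 136.6 − 134 = 2.6
SSE = 29.16 + 3.24 + 23.04 + 16 + 6.76 + 6.76 = 84.96
s = √(84.96/4) = √21.24 ≈ 4.609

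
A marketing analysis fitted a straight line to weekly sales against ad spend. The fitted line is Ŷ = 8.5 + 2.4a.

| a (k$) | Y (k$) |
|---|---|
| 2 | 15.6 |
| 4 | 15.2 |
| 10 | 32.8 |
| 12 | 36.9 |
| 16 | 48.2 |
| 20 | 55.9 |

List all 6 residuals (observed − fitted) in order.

a=2: Ŷ = 8.5 + 2.4·2 = 13.3; e = 15.6 − 13.3 = 2.3
a=4: Ŷ = 8.5 + 2.4·4 = 18.1; e = 15.2 − 18.1 = -2.9
a=10: Ŷ = 8.5 + 2.4·10 = 32.5; e = 32.8 − 32.5 = 0.3
a=12: Ŷ = 8.5 + 2.4·12 = 37.3; e = 36.9 − 37.3 = -0.4
a=16: Ŷ = 8.5 + 2.4·16 = 46.9; e = 48.2 − 46.9 = 1.3
a=20: Ŷ = 8.5 + 2.4·20 = 56.5; e = 55.9 − 56.5 = -0.6

2.3, -2.9, 0.3, -0.4, 1.3, -0.6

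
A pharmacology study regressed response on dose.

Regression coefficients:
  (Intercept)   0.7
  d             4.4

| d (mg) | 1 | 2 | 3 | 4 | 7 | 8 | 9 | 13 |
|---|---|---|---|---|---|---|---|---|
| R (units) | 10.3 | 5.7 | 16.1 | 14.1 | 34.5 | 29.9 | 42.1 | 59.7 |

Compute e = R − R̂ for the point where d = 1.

e = 5.2

R̂ = 0.7 + 4.4·1 = 5.1
e = 10.3 − 5.1 = 5.2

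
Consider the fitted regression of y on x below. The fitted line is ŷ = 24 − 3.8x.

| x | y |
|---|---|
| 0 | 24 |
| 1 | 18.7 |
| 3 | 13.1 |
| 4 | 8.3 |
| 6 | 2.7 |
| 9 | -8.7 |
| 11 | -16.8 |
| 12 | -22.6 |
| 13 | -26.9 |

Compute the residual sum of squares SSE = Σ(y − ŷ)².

SSE = 11.5

x=0: ŷ = 24 − 3.8·0 = 24; r = 24 − 24 = 0
x=1: ŷ = 24 − 3.8·1 = 20.2; r = 18.7 − 20.2 = -1.5
x=3: ŷ = 24 − 3.8·3 = 12.6; r = 13.1 − 12.6 = 0.5
x=4: ŷ = 24 − 3.8·4 = 8.8; r = 8.3 − 8.8 = -0.5
x=6: ŷ = 24 − 3.8·6 = 1.2; r = 2.7 − 1.2 = 1.5
x=9: ŷ = 24 − 3.8·9 = -10.2; r = -8.7 − (-10.2) = 1.5
x=11: ŷ = 24 − 3.8·11 = -17.8; r = -16.8 − (-17.8) = 1
x=12: ŷ = 24 − 3.8·12 = -21.6; r = -22.6 − (-21.6) = -1
x=13: ŷ = 24 − 3.8·13 = -25.4; r = -26.9 − (-25.4) = -1.5
SSE = 0 + 2.25 + 0.25 + 0.25 + 2.25 + 2.25 + 1 + 1 + 2.25 = 11.5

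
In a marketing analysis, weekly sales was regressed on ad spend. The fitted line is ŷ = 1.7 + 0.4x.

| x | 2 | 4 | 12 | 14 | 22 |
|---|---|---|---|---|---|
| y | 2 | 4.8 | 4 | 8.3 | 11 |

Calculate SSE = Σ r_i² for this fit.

x=2: ŷ = 1.7 + 0.4·2 = 2.5; r = 2 − 2.5 = -0.5
x=4: ŷ = 1.7 + 0.4·4 = 3.3; r = 4.8 − 3.3 = 1.5
x=12: ŷ = 1.7 + 0.4·12 = 6.5; r = 4 − 6.5 = -2.5
x=14: ŷ = 1.7 + 0.4·14 = 7.3; r = 8.3 − 7.3 = 1
x=22: ŷ = 1.7 + 0.4·22 = 10.5; r = 11 − 10.5 = 0.5
SSE = 0.25 + 2.25 + 6.25 + 1 + 0.25 = 10

SSE = 10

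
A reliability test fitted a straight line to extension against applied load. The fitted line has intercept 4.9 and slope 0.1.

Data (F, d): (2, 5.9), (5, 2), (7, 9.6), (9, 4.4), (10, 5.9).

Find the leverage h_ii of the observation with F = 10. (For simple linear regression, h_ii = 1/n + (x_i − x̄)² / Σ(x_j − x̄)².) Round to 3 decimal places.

F̄ = (2 + 5 + 7 + 9 + 10)/5 = 6.6
Σ(F − F̄)² = 21.16 + 2.56 + 0.16 + 5.76 + 11.56 = 41.2
h = 1/5 + (3.4)²/41.2 = 0.2 + 0.280583 = 0.481

h = 0.481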